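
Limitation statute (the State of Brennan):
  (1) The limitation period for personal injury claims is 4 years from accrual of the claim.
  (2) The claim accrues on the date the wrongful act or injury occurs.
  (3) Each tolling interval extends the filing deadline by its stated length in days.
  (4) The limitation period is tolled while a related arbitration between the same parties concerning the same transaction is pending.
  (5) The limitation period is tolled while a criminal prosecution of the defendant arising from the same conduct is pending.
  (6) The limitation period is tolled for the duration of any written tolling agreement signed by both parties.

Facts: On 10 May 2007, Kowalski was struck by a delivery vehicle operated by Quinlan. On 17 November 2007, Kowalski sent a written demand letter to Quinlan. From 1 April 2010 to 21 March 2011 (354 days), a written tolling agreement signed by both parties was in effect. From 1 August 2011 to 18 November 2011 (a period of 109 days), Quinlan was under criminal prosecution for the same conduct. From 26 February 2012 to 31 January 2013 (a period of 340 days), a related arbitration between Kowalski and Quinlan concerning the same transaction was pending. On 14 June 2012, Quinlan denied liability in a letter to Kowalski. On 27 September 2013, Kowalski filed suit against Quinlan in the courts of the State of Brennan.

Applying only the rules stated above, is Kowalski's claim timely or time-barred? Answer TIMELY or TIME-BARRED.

TIME-BARRED

The limitation period began to run on 10 May 2007.
The untolled deadline — 4 years after 10 May 2007 — is 10 May 2011.
The period was tolled for 354 days by the written tolling agreement (1 April 2010 to 21 March 2011), pushing the deadline to 28 April 2012.
The period was tolled for 109 days by the pending criminal prosecution (1 August 2011 to 18 November 2011), pushing the deadline to 15 August 2012.
The pending related arbitration from 26 February 2012 to 31 January 2013 tolled the period for 340 days, extending the deadline to 21 July 2013.
Nothing else in the chronology tolls or restarts the period.
Kowalski filed on 27 September 2013, after the 21 July 2013 deadline, so the action is time-barred.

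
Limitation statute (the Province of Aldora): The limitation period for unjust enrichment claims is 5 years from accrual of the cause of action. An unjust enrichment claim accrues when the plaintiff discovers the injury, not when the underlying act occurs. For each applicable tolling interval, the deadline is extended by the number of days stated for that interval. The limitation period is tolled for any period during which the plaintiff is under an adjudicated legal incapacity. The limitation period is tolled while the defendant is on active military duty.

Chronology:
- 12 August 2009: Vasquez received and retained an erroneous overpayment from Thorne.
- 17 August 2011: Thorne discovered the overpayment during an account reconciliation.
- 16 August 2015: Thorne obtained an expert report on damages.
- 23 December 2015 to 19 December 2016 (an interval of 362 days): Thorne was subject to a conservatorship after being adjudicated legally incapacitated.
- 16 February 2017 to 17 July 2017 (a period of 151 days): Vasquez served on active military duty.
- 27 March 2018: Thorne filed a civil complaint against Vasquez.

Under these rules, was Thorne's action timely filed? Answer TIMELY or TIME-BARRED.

TIME-BARRED

Under the discovery rule, the claim accrued on 17 August 2011, when Thorne discovered the injury — not on the 12 August 2009 date of the underlying act.
5 years from 17 August 2011 is 17 August 2016.
The period was tolled for 362 days by the plaintiff's legal incapacity (23 December 2015 to 19 December 2016), pushing the deadline to 14 August 2017.
The defendant's active military service from 16 February 2017 to 17 July 2017 tolled the period for 151 days, extending the deadline to 12 January 2018.
Nothing else in the chronology tolls or restarts the period.
Thorne filed on 27 March 2018, after the 12 January 2018 deadline, so the action is time-barred.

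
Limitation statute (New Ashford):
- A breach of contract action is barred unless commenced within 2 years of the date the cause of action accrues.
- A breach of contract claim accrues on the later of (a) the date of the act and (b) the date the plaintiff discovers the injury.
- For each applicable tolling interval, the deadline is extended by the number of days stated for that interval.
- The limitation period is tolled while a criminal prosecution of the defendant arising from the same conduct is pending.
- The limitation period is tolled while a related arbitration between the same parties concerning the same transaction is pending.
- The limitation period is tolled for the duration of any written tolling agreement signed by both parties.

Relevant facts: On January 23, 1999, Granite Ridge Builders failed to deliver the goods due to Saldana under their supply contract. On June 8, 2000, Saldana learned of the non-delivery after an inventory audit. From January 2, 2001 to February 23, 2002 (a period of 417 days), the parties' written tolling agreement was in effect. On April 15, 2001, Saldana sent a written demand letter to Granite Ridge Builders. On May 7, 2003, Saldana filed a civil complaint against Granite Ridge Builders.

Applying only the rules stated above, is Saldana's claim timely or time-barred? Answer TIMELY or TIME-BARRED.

Taking the later of the act (January 23, 1999) and discovery (June 8, 2000), the claim accrued on June 8, 2000.
The untolled deadline — 2 years after June 8, 2000 — is June 8, 2002.
The period was tolled for 417 days by the written tolling agreement (January 2, 2001 to February 23, 2002), pushing the deadline to July 30, 2003.
The other events in the timeline have no effect on the limitation period under the stated rules.
Filing on May 7, 2003 beat the July 30, 2003 deadline — the action is timely.

TIMELY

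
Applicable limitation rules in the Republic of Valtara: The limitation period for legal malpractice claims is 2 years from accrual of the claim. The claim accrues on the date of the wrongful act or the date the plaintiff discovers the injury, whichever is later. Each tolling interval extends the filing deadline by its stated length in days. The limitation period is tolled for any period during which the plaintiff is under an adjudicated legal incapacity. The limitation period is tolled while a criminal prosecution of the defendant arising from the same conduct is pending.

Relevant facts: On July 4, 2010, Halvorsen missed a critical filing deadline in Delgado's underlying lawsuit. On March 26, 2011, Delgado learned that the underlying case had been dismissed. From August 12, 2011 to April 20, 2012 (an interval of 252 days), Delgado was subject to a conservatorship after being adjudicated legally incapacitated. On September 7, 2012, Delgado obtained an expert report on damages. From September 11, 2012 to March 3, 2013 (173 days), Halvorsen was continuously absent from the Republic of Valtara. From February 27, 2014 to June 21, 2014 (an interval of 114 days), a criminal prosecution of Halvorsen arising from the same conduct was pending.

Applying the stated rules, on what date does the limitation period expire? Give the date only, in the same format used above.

December 3, 2013

Taking the later of the act (July 4, 2010) and discovery (March 26, 2011), the claim accrued on March 26, 2011.
Adding the 2 years base period to March 26, 2011 gives a deadline of March 26, 2013, before any tolling.
The period was tolled for 252 days by the plaintiff's legal incapacity (August 12, 2011 to April 20, 2012), pushing the deadline to December 3, 2013.
The pending criminal prosecution from February 27, 2014 to June 21, 2014 began after the period had already run on December 3, 2013, so it has no tolling effect.
The defendant's absence from the jurisdiction from September 11, 2012 to March 3, 2013 does not toll the period, because no stated rule makes the defendant's absence a tolling event.
The other events in the timeline have no effect on the limitation period under the stated rules.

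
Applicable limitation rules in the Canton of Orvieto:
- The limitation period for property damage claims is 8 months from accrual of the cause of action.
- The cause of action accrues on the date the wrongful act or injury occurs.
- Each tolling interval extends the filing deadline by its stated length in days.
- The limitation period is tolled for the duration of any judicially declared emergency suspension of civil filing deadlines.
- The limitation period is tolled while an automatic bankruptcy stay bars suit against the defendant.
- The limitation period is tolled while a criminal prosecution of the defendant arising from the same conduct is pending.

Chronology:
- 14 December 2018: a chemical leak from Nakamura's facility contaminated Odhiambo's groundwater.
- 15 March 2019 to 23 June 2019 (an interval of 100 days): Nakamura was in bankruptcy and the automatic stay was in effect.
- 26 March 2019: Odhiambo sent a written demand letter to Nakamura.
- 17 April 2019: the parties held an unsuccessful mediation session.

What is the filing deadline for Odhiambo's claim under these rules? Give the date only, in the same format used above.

22 November 2019

The claim accrued on 14 December 2018, when the wrongful act occurred.
The untolled deadline — 8 months after 14 December 2018 — is 14 August 2019.
The period was tolled for 100 days by the automatic bankruptcy stay (15 March 2019 to 23 June 2019), pushing the deadline to 22 November 2019.
Nothing else in the chronology tolls or restarts the period.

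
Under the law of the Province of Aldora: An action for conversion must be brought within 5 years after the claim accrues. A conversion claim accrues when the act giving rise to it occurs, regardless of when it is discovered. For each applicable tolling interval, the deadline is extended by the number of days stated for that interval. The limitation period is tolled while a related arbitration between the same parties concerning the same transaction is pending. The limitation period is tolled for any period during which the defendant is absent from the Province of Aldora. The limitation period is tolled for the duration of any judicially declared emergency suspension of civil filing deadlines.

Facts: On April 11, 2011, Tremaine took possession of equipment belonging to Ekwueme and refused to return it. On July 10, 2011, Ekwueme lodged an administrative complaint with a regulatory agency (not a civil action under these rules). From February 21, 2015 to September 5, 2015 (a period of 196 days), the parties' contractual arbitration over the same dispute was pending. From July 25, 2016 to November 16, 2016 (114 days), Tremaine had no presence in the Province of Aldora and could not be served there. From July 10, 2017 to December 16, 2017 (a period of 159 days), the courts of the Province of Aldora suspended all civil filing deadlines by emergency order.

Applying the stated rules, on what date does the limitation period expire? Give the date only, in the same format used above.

February 15, 2017

The limitation period began to run on April 11, 2011.
The untolled deadline — 5 years after April 11, 2011 — is April 11, 2016.
The period was tolled for 196 days by the pending related arbitration (February 21, 2015 to September 5, 2015), pushing the deadline to October 24, 2016.
The defendant's absence from the jurisdiction from July 25, 2016 to November 16, 2016 tolled the period for 114 days, extending the deadline to February 15, 2017.
The emergency suspension of filing deadlines starting July 10, 2017 came too late — the period had run on February 15, 2017 — and so does not extend the deadline.
The other events in the timeline have no effect on the limitation period under the stated rules.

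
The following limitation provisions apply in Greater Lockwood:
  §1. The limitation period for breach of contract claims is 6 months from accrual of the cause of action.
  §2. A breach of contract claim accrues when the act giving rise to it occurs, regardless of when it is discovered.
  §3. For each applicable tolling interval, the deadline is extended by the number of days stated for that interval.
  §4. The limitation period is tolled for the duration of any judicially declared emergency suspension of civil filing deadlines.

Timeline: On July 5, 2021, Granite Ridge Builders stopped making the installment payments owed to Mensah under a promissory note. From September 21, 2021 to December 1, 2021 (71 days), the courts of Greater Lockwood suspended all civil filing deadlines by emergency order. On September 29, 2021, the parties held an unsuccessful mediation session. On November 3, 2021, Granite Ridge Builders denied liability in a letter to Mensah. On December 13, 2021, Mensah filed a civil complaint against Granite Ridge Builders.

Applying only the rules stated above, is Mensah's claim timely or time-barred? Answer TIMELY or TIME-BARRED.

TIMELY

The limitation period began to run on July 5, 2021.
The untolled deadline — 6 months after July 5, 2021 — is January 5, 2022.
The emergency suspension of filing deadlines from September 21, 2021 to December 1, 2021 tolled the period for 71 days, extending the deadline to March 17, 2022.
None of the other events listed affects the running of the period under the stated rules.
Filing on December 13, 2021 beat the March 17, 2022 deadline — the action is timely.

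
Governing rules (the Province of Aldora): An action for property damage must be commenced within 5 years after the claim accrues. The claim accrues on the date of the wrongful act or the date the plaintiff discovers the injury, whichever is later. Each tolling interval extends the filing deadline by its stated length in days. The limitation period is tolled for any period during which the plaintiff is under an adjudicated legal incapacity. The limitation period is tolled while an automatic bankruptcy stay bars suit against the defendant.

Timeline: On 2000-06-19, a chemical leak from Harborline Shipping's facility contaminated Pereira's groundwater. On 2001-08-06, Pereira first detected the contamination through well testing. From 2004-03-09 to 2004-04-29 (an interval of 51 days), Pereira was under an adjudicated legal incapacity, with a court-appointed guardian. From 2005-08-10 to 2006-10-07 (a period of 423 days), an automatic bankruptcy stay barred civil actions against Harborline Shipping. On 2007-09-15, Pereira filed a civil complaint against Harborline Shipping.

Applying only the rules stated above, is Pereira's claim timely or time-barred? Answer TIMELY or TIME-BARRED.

The claim accrued on 2001-08-06 — the later of the 2000-06-19 act and the 2001-08-06 discovery.
The untolled deadline — 5 years after 2001-08-06 — is 2006-08-06.
The period was tolled for 51 days by the plaintiff's legal incapacity (2004-03-09 to 2004-04-29), pushing the deadline to 2006-09-26.
The period was tolled for 423 days by the automatic bankruptcy stay (2005-08-10 to 2006-10-07), pushing the deadline to 2007-11-23.
Filing on 2007-09-15 beat the 2007-11-23 deadline — the action is timely.

TIMELY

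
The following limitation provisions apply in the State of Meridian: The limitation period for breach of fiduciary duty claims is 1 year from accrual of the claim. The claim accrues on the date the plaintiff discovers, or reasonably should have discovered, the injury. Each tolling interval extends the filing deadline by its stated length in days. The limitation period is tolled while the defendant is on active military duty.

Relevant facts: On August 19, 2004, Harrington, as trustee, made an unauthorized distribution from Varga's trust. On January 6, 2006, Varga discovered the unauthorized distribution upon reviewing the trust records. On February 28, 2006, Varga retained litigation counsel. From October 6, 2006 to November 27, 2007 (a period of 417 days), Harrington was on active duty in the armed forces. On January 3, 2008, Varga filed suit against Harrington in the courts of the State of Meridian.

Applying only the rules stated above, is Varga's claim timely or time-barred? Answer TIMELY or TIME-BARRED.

Under the discovery rule, the claim accrued on January 6, 2006, when Varga discovered the injury — not on the August 19, 2004 date of the underlying act.
The untolled deadline — 1 year after January 6, 2006 — is January 6, 2007.
Because the defendant's active military service ran from October 6, 2006 to November 27, 2007, the deadline is extended by 417 days to February 27, 2008.
None of the other events listed affects the running of the period under the stated rules.
Filing on January 3, 2008 beat the February 27, 2008 deadline — the action is timely.

TIMELY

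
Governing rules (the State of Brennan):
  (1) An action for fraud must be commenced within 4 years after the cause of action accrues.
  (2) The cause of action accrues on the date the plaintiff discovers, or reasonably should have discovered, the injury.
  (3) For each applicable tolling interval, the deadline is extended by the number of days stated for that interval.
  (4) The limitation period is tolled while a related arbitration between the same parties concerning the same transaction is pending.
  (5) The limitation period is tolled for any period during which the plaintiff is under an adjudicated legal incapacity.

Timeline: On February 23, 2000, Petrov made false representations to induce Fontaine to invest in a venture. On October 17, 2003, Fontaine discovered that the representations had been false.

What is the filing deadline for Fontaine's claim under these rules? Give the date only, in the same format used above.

October 17, 2007

The claim did not accrue until Fontaine discovered the injury on October 17, 2003; the February 23, 2000 act date does not start the clock under the stated rule.
Adding the 4 years base period to October 17, 2003 gives a deadline of October 17, 2007, before any tolling.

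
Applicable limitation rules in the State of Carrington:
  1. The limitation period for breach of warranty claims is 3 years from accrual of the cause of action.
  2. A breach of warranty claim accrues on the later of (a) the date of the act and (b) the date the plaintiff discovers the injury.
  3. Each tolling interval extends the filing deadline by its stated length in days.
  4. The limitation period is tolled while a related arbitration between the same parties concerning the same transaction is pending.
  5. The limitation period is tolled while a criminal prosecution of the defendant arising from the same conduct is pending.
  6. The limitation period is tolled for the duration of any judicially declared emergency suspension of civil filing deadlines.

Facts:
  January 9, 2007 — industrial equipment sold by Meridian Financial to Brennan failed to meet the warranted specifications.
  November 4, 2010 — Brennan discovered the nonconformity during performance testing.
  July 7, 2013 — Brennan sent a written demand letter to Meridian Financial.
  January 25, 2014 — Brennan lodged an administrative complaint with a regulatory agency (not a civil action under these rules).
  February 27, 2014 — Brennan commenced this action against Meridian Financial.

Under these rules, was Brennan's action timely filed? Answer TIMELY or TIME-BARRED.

Because discovery on November 4, 2010 post-dates the January 9, 2007 act, accrual under the later-of rule falls on November 4, 2010.
The untolled deadline — 3 years after November 4, 2010 — is November 4, 2013.
Nothing else in the chronology tolls or restarts the period.
The February 27, 2014 filing falls after the November 4, 2013 deadline; the claim is time-barred.

TIME-BARRED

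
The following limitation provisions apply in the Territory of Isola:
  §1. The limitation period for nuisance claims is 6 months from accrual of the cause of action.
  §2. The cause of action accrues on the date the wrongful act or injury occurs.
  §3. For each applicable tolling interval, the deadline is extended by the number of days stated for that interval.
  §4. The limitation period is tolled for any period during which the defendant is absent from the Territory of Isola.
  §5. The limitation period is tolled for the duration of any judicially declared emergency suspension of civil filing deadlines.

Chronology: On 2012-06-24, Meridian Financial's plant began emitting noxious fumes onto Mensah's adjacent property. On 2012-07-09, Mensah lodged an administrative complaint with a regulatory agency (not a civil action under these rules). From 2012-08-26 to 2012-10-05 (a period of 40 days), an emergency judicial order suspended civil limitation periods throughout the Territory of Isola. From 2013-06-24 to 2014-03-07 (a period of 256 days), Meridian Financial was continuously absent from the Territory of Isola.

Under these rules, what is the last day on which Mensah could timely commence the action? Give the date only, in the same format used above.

The limitation period began to run on 2012-06-24.
Adding the 6 months base period to 2012-06-24 gives a deadline of 2012-12-24, before any tolling.
The emergency suspension of filing deadlines from 2012-08-26 to 2012-10-05 tolled the period for 40 days, extending the deadline to 2013-02-02.
The defendant's absence from the jurisdiction from 2013-06-24 to 2014-03-07 began after the period had already run on 2013-02-02, so it has no tolling effect.
None of the other events listed affects the running of the period under the stated rules.

2013-02-02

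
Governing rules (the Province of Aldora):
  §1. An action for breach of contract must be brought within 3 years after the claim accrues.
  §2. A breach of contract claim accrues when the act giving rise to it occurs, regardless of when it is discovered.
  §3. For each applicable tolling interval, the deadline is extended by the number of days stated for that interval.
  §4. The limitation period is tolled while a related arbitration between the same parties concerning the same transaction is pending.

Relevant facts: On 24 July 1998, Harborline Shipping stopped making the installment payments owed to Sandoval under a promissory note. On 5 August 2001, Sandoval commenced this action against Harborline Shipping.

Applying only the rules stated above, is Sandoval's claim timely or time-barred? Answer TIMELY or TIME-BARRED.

TIME-BARRED

The limitation period began to run on 24 July 1998.
The untolled deadline — 3 years after 24 July 1998 — is 24 July 2001.
Sandoval filed on 5 August 2001, after the 24 July 2001 deadline, so the action is time-barred.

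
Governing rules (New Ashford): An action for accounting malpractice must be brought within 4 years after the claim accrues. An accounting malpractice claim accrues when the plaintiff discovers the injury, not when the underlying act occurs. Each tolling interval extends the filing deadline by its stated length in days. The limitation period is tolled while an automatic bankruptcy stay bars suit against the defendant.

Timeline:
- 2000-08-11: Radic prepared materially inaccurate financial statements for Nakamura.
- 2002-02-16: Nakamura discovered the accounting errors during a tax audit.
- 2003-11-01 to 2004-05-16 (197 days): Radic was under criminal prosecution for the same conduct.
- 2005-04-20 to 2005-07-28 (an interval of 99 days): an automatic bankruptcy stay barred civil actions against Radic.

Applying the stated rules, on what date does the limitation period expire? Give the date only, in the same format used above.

Under the discovery rule, the claim accrued on 2002-02-16, when Nakamura discovered the injury — not on the 2000-08-11 date of the underlying act.
Adding the 4 years base period to 2002-02-16 gives a deadline of 2006-02-16, before any tolling.
The automatic bankruptcy stay from 2005-04-20 to 2005-07-28 tolled the period for 99 days, extending the deadline to 2006-05-26.
Although a criminal prosecution ran from 2003-11-01 to 2004-05-16, the stated rules do not make that a tolling event, so it is disregarded.

2006-05-26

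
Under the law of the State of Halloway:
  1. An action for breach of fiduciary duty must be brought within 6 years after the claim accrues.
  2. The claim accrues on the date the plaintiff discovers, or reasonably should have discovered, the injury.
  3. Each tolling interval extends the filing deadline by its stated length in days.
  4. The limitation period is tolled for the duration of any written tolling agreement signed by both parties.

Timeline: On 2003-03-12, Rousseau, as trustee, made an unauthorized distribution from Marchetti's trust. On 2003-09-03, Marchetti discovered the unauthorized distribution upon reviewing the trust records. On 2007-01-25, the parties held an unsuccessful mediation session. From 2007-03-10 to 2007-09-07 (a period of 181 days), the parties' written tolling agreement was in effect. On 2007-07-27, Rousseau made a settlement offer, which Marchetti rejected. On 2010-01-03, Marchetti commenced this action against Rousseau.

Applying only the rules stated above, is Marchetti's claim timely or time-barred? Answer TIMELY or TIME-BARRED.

Under the discovery rule, the claim accrued on 2003-09-03, when Marchetti discovered the injury — not on the 2003-03-12 date of the underlying act.
The untolled deadline — 6 years after 2003-09-03 — is 2009-09-03.
The written tolling agreement from 2007-03-10 to 2007-09-07 tolled the period for 181 days, extending the deadline to 2010-03-03.
Nothing else in the chronology tolls or restarts the period.
The 2010-01-03 filing precedes the 2010-03-03 deadline; the claim is timely.

TIMELY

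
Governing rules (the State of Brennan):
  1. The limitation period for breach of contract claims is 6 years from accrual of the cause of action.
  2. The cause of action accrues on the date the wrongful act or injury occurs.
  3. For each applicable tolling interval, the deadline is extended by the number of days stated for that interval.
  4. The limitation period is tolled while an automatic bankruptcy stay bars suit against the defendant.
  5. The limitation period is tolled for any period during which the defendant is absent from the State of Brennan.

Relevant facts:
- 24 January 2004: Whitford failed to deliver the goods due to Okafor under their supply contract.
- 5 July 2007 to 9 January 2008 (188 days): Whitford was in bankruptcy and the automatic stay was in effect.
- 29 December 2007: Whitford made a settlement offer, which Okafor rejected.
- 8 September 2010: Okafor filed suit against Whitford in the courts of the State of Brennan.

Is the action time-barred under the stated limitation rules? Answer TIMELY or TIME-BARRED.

TIME-BARRED

The claim accrued on 24 January 2004, when the wrongful act occurred.
Adding the 6 years base period to 24 January 2004 gives a deadline of 24 January 2010, before any tolling.
Because the automatic bankruptcy stay ran from 5 July 2007 to 9 January 2008, the deadline is extended by 188 days to 31 July 2010.
Nothing else in the chronology tolls or restarts the period.
Okafor filed on 8 September 2010, after the 31 July 2010 deadline, so the action is time-barred.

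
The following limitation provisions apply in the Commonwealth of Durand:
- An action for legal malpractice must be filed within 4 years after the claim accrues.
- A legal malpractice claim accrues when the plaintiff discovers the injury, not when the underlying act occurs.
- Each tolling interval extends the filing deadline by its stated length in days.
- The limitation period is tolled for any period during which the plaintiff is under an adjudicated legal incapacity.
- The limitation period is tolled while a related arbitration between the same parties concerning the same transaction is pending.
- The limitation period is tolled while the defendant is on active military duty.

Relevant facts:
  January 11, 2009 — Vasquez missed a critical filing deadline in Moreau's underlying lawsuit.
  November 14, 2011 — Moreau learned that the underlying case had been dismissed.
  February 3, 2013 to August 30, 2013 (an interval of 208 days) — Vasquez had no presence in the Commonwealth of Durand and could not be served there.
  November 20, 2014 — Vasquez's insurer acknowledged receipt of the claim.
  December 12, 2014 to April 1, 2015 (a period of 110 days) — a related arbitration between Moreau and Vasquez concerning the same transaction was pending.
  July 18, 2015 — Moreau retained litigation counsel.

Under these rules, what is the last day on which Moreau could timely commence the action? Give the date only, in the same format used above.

March 3, 2016

Under the discovery rule, the claim accrued on November 14, 2011, when Moreau discovered the injury — not on the January 11, 2009 date of the underlying act.
The untolled deadline — 4 years after November 14, 2011 — is November 14, 2015.
The pending related arbitration from December 12, 2014 to April 1, 2015 tolled the period for 110 days, extending the deadline to March 3, 2016.
No stated provision tolls the period for the defendant's absence, so the interval from February 3, 2013 to August 30, 2013 has no effect on the deadline.
Nothing else in the chronology tolls or restarts the period.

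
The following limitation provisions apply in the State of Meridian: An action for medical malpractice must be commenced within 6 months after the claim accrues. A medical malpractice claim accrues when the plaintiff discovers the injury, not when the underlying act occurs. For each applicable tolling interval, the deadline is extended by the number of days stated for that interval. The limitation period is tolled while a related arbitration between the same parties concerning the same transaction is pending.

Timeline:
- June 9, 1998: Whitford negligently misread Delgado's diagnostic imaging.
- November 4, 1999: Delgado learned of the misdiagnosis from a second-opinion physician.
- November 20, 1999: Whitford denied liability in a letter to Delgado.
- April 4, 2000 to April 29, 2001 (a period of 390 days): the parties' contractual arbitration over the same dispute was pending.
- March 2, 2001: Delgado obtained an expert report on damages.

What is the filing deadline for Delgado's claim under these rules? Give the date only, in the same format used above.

The claim did not accrue until Delgado discovered the injury on November 4, 1999; the June 9, 1998 act date does not start the clock under the stated rule.
6 months from November 4, 1999 is May 4, 2000.
Because the pending related arbitration ran from April 4, 2000 to April 29, 2001, the deadline is extended by 390 days to May 29, 2001.
None of the other events listed affects the running of the period under the stated rules.

May 29, 2001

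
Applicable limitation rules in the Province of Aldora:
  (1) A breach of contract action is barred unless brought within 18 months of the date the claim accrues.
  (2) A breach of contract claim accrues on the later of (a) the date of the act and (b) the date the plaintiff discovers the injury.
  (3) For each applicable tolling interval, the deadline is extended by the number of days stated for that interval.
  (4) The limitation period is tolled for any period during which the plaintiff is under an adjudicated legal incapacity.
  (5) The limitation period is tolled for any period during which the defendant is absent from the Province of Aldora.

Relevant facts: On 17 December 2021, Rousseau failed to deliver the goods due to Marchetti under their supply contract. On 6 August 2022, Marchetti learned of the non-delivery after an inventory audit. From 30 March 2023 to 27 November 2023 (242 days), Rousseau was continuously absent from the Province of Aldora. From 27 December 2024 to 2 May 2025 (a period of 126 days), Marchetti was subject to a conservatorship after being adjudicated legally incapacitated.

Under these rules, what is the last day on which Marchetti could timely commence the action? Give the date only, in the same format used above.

The claim accrued on 6 August 2022 — the later of the 17 December 2021 act and the 6 August 2022 discovery.
The untolled deadline — 18 months after 6 August 2022 — is 6 February 2024.
The defendant's absence from the jurisdiction from 30 March 2023 to 27 November 2023 tolled the period for 242 days, extending the deadline to 5 October 2024.
The plaintiff's legal incapacity starting 27 December 2024 came too late — the period had run on 5 October 2024 — and so does not extend the deadline.

5 October 2024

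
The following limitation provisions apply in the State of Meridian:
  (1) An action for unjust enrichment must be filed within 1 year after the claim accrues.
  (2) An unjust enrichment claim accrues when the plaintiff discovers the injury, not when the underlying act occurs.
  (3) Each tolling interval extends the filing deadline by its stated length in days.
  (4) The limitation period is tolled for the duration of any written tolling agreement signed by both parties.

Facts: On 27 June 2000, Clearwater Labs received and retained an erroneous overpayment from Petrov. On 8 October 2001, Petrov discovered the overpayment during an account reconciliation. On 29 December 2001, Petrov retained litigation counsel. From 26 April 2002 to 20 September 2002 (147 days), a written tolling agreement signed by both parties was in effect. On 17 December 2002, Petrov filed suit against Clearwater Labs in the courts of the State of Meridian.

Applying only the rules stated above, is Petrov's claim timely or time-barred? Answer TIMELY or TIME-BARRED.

The claim did not accrue until Petrov discovered the injury on 8 October 2001; the 27 June 2000 act date does not start the clock under the stated rule.
The untolled deadline — 1 year after 8 October 2001 — is 8 October 2002.
Because the written tolling agreement ran from 26 April 2002 to 20 September 2002, the deadline is extended by 147 days to 4 March 2003.
Nothing else in the chronology tolls or restarts the period.
Filing on 17 December 2002 beat the 4 March 2003 deadline — the action is timely.

TIMELY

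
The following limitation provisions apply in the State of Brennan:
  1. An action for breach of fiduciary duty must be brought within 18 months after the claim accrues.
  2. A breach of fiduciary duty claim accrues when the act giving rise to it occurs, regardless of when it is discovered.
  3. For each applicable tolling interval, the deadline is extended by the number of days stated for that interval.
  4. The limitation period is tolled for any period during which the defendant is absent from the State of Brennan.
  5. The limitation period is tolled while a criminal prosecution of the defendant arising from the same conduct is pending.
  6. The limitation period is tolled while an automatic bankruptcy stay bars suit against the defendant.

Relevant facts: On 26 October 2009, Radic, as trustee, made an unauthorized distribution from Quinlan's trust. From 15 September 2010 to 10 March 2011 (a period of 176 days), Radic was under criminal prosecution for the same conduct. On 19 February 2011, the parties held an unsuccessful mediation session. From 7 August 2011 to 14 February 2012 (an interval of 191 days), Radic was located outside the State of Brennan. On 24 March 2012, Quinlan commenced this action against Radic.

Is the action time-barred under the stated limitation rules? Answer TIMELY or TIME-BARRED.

The limitation period began to run on 26 October 2009.
Adding the 18 months base period to 26 October 2009 gives a deadline of 26 April 2011, before any tolling.
Because the pending criminal prosecution ran from 15 September 2010 to 10 March 2011, the deadline is extended by 176 days to 19 October 2011.
Because the defendant's absence from the jurisdiction ran from 7 August 2011 to 14 February 2012, the deadline is extended by 191 days to 27 April 2012.
None of the other events listed affects the running of the period under the stated rules.
Quinlan filed on 24 March 2012, before the 27 April 2012 deadline, so the action is timely.

TIMELY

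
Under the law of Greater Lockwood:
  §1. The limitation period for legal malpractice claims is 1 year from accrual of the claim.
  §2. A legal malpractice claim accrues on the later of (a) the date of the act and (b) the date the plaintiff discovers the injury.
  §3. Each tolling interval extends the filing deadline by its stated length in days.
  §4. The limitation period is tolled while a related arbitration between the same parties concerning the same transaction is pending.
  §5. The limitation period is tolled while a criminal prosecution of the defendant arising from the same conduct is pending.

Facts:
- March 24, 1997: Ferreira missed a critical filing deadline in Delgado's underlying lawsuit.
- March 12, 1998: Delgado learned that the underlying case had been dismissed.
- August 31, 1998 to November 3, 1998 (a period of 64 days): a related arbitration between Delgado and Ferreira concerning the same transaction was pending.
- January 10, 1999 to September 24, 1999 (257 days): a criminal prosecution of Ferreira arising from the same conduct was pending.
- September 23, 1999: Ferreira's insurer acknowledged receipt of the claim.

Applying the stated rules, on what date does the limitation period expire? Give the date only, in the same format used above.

Taking the later of the act (March 24, 1997) and discovery (March 12, 1998), the claim accrued on March 12, 1998.
Adding the 1 year base period to March 12, 1998 gives a deadline of March 12, 1999, before any tolling.
Because the pending related arbitration ran from August 31, 1998 to November 3, 1998, the deadline is extended by 64 days to May 15, 1999.
Because the pending criminal prosecution ran from January 10, 1999 to September 24, 1999, the deadline is extended by 257 days to January 27, 2000.
The other events in the timeline have no effect on the limitation period under the stated rules.

January 27, 2000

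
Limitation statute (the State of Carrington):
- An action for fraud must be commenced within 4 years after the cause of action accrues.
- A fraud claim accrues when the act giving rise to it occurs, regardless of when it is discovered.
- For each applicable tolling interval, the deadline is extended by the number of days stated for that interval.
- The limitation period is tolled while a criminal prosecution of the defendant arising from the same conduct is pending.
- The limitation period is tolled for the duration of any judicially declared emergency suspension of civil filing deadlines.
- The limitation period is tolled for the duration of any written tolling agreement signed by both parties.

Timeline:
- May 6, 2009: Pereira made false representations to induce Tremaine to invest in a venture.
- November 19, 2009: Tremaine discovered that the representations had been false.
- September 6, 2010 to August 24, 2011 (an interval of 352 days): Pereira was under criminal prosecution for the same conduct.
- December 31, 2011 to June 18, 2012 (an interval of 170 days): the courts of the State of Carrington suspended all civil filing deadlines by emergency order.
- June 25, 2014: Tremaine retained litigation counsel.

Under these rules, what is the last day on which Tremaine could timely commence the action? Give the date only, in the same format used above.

Accrual is governed by the date of the act, so the period began to run on May 6, 2009; the later discovery on November 19, 2009 is irrelevant under the stated rule.
The untolled deadline — 4 years after May 6, 2009 — is May 6, 2013.
The period was tolled for 352 days by the pending criminal prosecution (September 6, 2010 to August 24, 2011), pushing the deadline to April 23, 2014.
Because the emergency suspension of filing deadlines ran from December 31, 2011 to June 18, 2012, the deadline is extended by 170 days to October 10, 2014.
None of the other events listed affects the running of the period under the stated rules.

October 10, 2014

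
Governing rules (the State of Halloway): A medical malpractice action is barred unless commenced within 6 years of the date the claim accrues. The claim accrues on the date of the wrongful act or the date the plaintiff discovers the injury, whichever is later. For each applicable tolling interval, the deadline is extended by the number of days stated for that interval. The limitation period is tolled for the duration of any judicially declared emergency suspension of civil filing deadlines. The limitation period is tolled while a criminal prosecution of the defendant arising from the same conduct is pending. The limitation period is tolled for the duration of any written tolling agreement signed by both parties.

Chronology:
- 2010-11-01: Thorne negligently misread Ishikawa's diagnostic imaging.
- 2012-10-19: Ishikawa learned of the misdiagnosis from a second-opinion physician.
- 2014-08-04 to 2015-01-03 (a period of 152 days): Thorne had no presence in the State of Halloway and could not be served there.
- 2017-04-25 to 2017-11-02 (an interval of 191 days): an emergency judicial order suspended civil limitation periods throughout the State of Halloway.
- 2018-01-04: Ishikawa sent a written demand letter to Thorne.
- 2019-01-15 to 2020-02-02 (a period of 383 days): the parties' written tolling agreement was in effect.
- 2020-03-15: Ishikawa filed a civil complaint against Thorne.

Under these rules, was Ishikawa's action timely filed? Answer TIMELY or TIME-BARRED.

The claim accrued on 2012-10-19 — the later of the 2010-11-01 act and the 2012-10-19 discovery.
Adding the 6 years base period to 2012-10-19 gives a deadline of 2018-10-19, before any tolling.
The emergency suspension of filing deadlines from 2017-04-25 to 2017-11-02 tolled the period for 191 days, extending the deadline to 2019-04-28.
The written tolling agreement from 2019-01-15 to 2020-02-02 tolled the period for 383 days, extending the deadline to 2020-05-15.
Although the defendant's absence ran from 2014-08-04 to 2015-01-03, the stated rules do not make that a tolling event, so it is disregarded.
Nothing else in the chronology tolls or restarts the period.
Ishikawa filed on 2020-03-15, before the 2020-05-15 deadline, so the action is timely.

TIMELY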